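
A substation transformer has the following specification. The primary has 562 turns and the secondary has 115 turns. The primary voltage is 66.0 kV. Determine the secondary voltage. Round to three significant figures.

V_s ≈ 13500 V

V_s/V_p = N_s/N_p, so V_s = 66000 × 115/562 = 13500 V.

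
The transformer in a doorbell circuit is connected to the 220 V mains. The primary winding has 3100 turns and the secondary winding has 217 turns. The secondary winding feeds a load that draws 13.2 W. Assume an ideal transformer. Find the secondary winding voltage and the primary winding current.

V_s = V_p × N_s/N_p = 220 × 217/3100 = 15.400 V.
I_s = P/V_s = 13.2/15.400 = 0.85714 A.
I_p = I_s × N_s/N_p = 0.85714 × 217/3100 = 0.0600 A.

V_s ≈ 15.4 V, I_p ≈ 0.0600 A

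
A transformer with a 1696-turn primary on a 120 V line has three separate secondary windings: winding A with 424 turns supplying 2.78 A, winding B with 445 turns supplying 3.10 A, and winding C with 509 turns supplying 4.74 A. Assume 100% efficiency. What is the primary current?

V_A = 120 × 424/1696 = 30.000 V; V_B = 120 × 445/1696 = 31.486 V; V_C = 120 × 509/1696 = 36.014 V.
P_out = V_A I_A + V_B I_B + V_C I_C = 30.000×2.78 + 31.486×3.10 + 36.014×4.74 = 83.400 + 97.606 + 170.71 = 351.71 W.
Ideal ⇒ P_in = P_out, so I_p = P_out/V_p = 351.71/120 = 2.93 A.

I_p ≈ 2.93 A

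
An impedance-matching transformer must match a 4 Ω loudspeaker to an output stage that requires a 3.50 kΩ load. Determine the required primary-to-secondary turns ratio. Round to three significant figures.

N_p/N_s ≈ 29.6

Z_p/Z_s = (N_p/N_s)², so N_p/N_s = √(3500/4) = √875 = 29.6.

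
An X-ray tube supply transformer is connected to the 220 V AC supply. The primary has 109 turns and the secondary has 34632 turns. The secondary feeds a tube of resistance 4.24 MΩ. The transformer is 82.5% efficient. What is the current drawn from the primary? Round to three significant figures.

I_p ≈ 6.35 A

V_s = 220 × 34632/109 = 69899 V.
I_s = V_s/R = 69899/(4.24×10^6) = 0.016486 A.
P_out = V_s I_s = 69899 × 0.016486 = 1152.3 W.
P_in = P_out/η = 1152.3/0.825 = 1396.8 W.
I_p = P_in/V_p = 1396.8/220 = 6.35 A.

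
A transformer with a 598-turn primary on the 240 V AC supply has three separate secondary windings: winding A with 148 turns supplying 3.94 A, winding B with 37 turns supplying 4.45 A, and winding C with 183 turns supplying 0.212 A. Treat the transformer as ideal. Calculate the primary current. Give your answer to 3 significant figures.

V_A = 240 × 148/598 = 59.398 V; V_B = 240 × 37/598 = 14.849 V; V_C = 240 × 183/598 = 73.445 V.
P_out = V_A I_A + V_B I_B + V_C I_C = 59.398×3.94 + 14.849×4.45 + 73.445×0.212 = 234.03 + 66.080 + 15.570 = 315.68 W.
Ideal ⇒ P_in = P_out, so I_p = P_out/V_p = 315.68/240 = 1.32 A.

I_p ≈ 1.32 A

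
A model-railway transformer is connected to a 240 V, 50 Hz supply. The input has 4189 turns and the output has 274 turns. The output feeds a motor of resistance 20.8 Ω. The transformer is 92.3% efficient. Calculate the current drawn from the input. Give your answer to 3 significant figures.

I_in ≈ 0.0535 A

V_out = 240 × 274/4189 = 15.698 V.
I_out = V_out/R = 15.698/20.8 = 0.75472 A.
P_out = V_out I_out = 15.698 × 0.75472 = 11.848 W.
P_in = P_out/η = 11.848/0.923 = 12.836 W.
I_in = P_in/V_in = 12.836/240 = 0.0535 A.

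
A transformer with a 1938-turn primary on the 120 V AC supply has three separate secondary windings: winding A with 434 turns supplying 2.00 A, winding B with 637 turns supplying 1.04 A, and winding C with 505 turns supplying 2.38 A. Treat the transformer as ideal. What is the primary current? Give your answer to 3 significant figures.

V_A = 120 × 434/1938 = 26.873 V; V_B = 120 × 637/1938 = 39.443 V; V_C = 120 × 505/1938 = 31.269 V.
P_out = V_A I_A + V_B I_B + V_C I_C = 26.873×2.00 + 39.443×1.04 + 31.269×2.38 = 53.746 + 41.020 + 74.421 = 169.19 W.
Ideal ⇒ P_in = P_out, so I_p = P_out/V_p = 169.19/120 = 1.41 A.

I_p ≈ 1.41 A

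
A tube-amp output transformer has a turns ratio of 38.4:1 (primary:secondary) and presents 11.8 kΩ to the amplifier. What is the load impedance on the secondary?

Z_s = Z_p/(N_p/N_s)² = 11800/38.4² = 8.00 Ω.

Z_s ≈ 8.00 Ω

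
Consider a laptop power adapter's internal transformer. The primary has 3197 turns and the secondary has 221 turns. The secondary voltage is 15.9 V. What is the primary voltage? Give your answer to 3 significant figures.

V_p ≈ 230 V

V_p/V_s = N_p/N_s, so V_p = 15.9 × 3197/221 = 230 V.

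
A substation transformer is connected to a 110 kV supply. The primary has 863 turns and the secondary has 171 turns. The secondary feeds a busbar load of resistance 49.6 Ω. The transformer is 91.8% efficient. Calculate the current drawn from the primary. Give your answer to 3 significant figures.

V_s = 110000 × 171/863 = 21796 V.
I_s = V_s/R = 21796/49.6 = 439.44 A.
P_out = V_s I_s = 21796 × 439.44 = 9.5780×10^6 W.
P_in = P_out/η = 9.5780×10^6/0.918 = 1.0434×10^7 W.
I_p = P_in/V_p = 1.0434×10^7/110000 = 94.9 A.

I_p ≈ 94.9 A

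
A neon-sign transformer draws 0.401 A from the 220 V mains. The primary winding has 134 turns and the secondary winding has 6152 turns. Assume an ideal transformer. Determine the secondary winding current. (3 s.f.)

I_s/I_p = N_p/N_s, so I_s = 0.401 × 134/6152 = 0.00873 A.

I_s ≈ 0.00873 A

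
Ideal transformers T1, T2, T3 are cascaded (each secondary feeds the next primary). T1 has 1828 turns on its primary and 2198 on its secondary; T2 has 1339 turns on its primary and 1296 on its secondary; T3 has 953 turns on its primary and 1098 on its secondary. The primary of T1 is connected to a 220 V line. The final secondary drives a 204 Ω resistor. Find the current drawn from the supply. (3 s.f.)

Secondary of T1: V = 220.00 × 2198/1828 = 264.53 V.
Secondary of T2: V = 264.53 × 1296/1339 = 256.03 V.
Secondary of T3: V = 256.03 × 1098/953 = 294.99 V.
I_load = 294.99/204 = 1.4460 A, so P_out = 294.99 × 1.4460 = 426.57 W.
All ideal ⇒ P_in = P_out, so I_supply = 426.57/220 = 1.94 A.

I_supply ≈ 1.94 A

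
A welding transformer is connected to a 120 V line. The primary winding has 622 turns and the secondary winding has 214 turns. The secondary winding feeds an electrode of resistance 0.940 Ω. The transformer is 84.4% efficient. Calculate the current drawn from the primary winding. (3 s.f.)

I_p ≈ 17.9 A

V_s = 120 × 214/622 = 41.286 V.
I_s = V_s/R = 41.286/0.940 = 43.921 A.
P_out = V_s I_s = 41.286 × 43.921 = 1813.3 W.
P_in = P_out/η = 1813.3/0.844 = 2148.5 W.
I_p = P_in/V_p = 2148.5/120 = 17.9 A.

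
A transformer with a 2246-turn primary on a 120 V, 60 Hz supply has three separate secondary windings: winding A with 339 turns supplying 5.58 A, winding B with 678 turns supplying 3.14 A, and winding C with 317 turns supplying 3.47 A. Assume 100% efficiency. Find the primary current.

I_p ≈ 2.28 A

V_A = 120 × 339/2246 = 18.112 V; V_B = 120 × 678/2246 = 36.224 V; V_C = 120 × 317/2246 = 16.937 V.
P_out = V_A I_A + V_B I_B + V_C I_C = 18.112×5.58 + 36.224×3.14 + 16.937×3.47 = 101.07 + 113.74 + 58.771 = 273.58 W.
Ideal ⇒ P_in = P_out, so I_p = P_out/V_p = 273.58/120 = 2.28 A.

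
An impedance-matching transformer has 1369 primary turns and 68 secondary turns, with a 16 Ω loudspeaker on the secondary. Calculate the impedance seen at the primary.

Z_p ≈ 6480 Ω

Z_p = (N_p/N_s)² × Z_s = (1369/68)² × 16 = 6480 Ω.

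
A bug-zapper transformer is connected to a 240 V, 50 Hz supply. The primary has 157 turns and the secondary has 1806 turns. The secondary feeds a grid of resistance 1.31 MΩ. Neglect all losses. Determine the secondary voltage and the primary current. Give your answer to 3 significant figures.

V_s ≈ 2760 V, I_p ≈ 0.0242 A

V_s = V_p × N_s/N_p = 240 × 1806/157 = 2760.8 V.
I_s = V_s/R = 2760.8/(1.31×10^6) = 0.0021075 A.
I_p = I_s × N_s/N_p = 0.0021075 × 1806/157 = 0.0242 A.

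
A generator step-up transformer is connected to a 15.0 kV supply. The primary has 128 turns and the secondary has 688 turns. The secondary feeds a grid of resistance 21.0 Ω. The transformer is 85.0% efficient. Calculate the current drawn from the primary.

V_s = 15000 × 688/128 = 80625 V.
I_s = V_s/R = 80625/21.0 = 3839.3 A.
P_out = V_s I_s = 80625 × 3839.3 = 3.0954×10^8 W.
P_in = P_out/η = 3.0954×10^8/0.850 = 3.6417×10^8 W.
I_p = P_in/V_p = 3.6417×10^8/15000 = 24300 A.

I_p ≈ 24300 A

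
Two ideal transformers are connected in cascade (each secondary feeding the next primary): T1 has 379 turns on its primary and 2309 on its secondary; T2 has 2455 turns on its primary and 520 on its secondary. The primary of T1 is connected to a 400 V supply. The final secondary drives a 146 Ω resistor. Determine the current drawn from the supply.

After T1: V = 400.00 × 2309/379 = 2436.9 V.
After T2: V = 2436.9 × 520/2455 = 516.17 V.
I_load = 516.17/146 = 3.5354 A, so P_out = 516.17 × 3.5354 = 1824.9 W.
All ideal ⇒ P_in = P_out, so I_supply = 1824.9/400 = 4.56 A.

I_supply ≈ 4.56 A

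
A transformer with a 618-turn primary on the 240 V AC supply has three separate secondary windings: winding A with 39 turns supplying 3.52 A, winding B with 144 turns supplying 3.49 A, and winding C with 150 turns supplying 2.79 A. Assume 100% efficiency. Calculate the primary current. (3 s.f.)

I_p ≈ 1.71 A

V_A = 240 × 39/618 = 15.146 V; V_B = 240 × 144/618 = 55.922 V; V_C = 240 × 150/618 = 58.252 V.
P_out = V_A I_A + V_B I_B + V_C I_C = 15.146×3.52 + 55.922×3.49 + 58.252×2.79 = 53.313 + 195.17 + 162.52 = 411.01 W.
Ideal ⇒ P_in = P_out, so I_p = P_out/V_p = 411.01/240 = 1.71 A.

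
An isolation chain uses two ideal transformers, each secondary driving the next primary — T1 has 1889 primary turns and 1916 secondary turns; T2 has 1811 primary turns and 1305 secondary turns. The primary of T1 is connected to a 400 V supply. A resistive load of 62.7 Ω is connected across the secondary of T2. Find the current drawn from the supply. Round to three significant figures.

I_supply ≈ 3.41 A

Secondary of T1: V = 400.00 × 1916/1889 = 405.72 V.
Secondary of T2: V = 405.72 × 1305/1811 = 292.36 V.
I_load = 292.36/62.7 = 4.6628 A, so P_out = 292.36 × 4.6628 = 1363.2 W.
All ideal ⇒ P_in = P_out, so I_supply = 1363.2/400 = 3.41 A.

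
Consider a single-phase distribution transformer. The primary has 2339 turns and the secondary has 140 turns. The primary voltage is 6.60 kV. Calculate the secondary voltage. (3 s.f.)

V_s/V_p = N_s/N_p, so V_s = 6600 × 140/2339 = 395 V.

V_s ≈ 395 V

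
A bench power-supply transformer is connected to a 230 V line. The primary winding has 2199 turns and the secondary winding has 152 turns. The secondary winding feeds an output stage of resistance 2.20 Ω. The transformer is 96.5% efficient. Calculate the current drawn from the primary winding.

I_p ≈ 0.518 A

V_s = 230 × 152/2199 = 15.898 V.
I_s = V_s/R = 15.898/2.20 = 7.2264 A.
P_out = V_s I_s = 15.898 × 7.2264 = 114.89 W.
P_in = P_out/η = 114.89/0.965 = 119.05 W.
I_p = P_in/V_p = 119.05/230 = 0.518 A.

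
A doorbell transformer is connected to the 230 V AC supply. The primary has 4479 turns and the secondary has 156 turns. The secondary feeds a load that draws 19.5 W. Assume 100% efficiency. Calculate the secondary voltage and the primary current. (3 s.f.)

V_s ≈ 8.01 V, I_p ≈ 0.0848 A

V_s = V_p × N_s/N_p = 230 × 156/4479 = 8.0107 V.
I_s = P/V_s = 19.5/8.0107 = 2.4342 A.
I_p = I_s × N_s/N_p = 2.4342 × 156/4479 = 0.0848 A.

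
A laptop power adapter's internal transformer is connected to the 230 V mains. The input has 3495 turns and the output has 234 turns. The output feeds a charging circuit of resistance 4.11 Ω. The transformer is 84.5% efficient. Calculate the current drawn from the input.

I_in ≈ 0.297 A

V_out = 230 × 234/3495 = 15.399 V.
I_out = V_out/R = 15.399/4.11 = 3.7467 A.
P_out = V_out I_out = 15.399 × 3.7467 = 57.697 W.
P_in = P_out/η = 57.697/0.845 = 68.280 W.
I_in = P_in/V_in = 68.280/230 = 0.297 A.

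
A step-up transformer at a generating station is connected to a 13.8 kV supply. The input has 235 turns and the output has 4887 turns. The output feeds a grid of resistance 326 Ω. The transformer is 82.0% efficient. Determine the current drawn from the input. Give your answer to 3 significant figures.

V_out = 13800 × 4887/235 = 286980 V.
I_out = V_out/R = 286980/326 = 880.31 A.
P_out = V_out I_out = 286980 × 880.31 = 2.5263×10^8 W.
P_in = P_out/η = 2.5263×10^8/0.820 = 3.0809×10^8 W.
I_in = P_in/V_in = 3.0809×10^8/13800 = 22300 A.

I_in ≈ 22300 A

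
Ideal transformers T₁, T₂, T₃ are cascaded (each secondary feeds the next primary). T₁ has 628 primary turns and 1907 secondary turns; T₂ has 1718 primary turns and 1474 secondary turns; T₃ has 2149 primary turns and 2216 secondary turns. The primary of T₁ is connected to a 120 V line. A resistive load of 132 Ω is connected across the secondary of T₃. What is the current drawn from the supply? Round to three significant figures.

I_supply ≈ 6.56 A

After T₁: V = 120.00 × 1907/628 = 364.39 V.
After T₂: V = 364.39 × 1474/1718 = 312.64 V.
After T₃: V = 312.64 × 2216/2149 = 322.39 V.
I_load = 322.39/132 = 2.4423 A, so P_out = 322.39 × 2.4423 = 787.38 W.
All ideal ⇒ P_in = P_out, so I_supply = 787.38/120 = 6.56 A.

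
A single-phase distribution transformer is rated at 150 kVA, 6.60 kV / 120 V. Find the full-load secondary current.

I_s = S/V_s = 150000/120 = 1250 A.

I_s ≈ 1250 A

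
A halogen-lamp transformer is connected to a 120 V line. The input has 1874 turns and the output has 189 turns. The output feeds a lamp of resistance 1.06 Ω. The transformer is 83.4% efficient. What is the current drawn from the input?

I_in ≈ 1.38 A

V_out = 120 × 189/1874 = 12.102 V.
I_out = V_out/R = 12.102/1.06 = 11.417 A.
P_out = V_out I_out = 12.102 × 11.417 = 138.18 W.
P_in = P_out/η = 138.18/0.834 = 165.68 W.
I_in = P_in/V_in = 165.68/120 = 1.38 A.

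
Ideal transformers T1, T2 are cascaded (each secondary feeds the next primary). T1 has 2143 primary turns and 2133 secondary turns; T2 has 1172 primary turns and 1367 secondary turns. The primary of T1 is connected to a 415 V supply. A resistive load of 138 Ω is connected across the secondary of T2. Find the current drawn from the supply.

I_supply ≈ 4.05 A

After T1: V = 415.00 × 2133/2143 = 413.06 V.
After T2: V = 413.06 × 1367/1172 = 481.79 V.
I_load = 481.79/138 = 3.4912 A, so P_out = 481.79 × 3.4912 = 1682.0 W.
All ideal ⇒ P_in = P_out, so I_supply = 1682.0/415 = 4.05 A.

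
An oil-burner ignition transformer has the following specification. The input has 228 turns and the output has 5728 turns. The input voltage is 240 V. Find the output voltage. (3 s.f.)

V_out ≈ 6030 V

V_out/V_in = N_out/N_in, so V_out = 240 × 5728/228 = 6030 V.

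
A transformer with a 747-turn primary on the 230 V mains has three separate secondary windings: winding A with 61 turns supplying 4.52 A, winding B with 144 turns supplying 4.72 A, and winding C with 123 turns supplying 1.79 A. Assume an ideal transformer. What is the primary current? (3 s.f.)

V_A = 230 × 61/747 = 18.782 V; V_B = 230 × 144/747 = 44.337 V; V_C = 230 × 123/747 = 37.871 V.
P_out = V_A I_A + V_B I_B + V_C I_C = 18.782×4.52 + 44.337×4.72 + 37.871×1.79 = 84.894 + 209.27 + 67.790 = 361.96 W.
Ideal ⇒ P_in = P_out, so I_p = P_out/V_p = 361.96/230 = 1.57 A.

I_p ≈ 1.57 A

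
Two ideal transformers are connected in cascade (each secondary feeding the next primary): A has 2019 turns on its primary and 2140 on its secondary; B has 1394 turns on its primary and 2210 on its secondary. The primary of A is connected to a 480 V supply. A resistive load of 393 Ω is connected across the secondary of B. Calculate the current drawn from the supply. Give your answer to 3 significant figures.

Secondary of A: V = 480.00 × 2140/2019 = 508.77 V.
Secondary of B: V = 508.77 × 2210/1394 = 806.58 V.
I_load = 806.58/393 = 2.0524 A, so P_out = 806.58 × 2.0524 = 1655.4 W.
All ideal ⇒ P_in = P_out, so I_supply = 1655.4/480 = 3.45 A.

I_supply ≈ 3.45 A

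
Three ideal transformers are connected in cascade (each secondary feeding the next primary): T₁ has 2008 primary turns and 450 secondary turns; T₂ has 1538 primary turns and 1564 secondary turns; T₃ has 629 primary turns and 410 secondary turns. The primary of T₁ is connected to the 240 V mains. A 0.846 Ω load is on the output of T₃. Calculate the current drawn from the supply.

I_supply ≈ 6.26 A

Secondary of T₁: V = 240.00 × 450/2008 = 53.785 V.
Secondary of T₂: V = 53.785 × 1564/1538 = 54.694 V.
Secondary of T₃: V = 54.694 × 410/629 = 35.651 V.
I_load = 35.651/0.846 = 42.141 A, so P_out = 35.651 × 42.141 = 1502.4 W.
All ideal ⇒ P_in = P_out, so I_supply = 1502.4/240 = 6.26 A.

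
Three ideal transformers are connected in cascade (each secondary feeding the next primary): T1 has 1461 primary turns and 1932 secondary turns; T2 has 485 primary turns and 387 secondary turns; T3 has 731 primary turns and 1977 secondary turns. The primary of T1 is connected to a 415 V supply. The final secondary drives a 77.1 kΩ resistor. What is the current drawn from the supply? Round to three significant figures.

After T1: V = 415.00 × 1932/1461 = 548.79 V.
After T2: V = 548.79 × 387/485 = 437.90 V.
After T3: V = 437.90 × 1977/731 = 1184.3 V.
I_load = 1184.3/77100 = 0.015361 A, so P_out = 1184.3 × 0.015361 = 18.192 W.
All ideal ⇒ P_in = P_out, so I_supply = 18.192/415 = 0.0438 A.

I_supply ≈ 0.0438 A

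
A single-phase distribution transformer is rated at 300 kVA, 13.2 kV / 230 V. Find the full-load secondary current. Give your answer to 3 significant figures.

I_s ≈ 1300 A

I_s = S/V_s = 300000/230 = 1300 A.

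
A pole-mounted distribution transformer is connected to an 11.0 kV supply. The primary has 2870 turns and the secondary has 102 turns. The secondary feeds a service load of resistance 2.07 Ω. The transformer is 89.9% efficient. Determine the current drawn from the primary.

V_s = 11000 × 102/2870 = 390.94 V.
I_s = V_s/R = 390.94/2.07 = 188.86 A.
P_out = V_s I_s = 390.94 × 188.86 = 73833 W.
P_in = P_out/η = 73833/0.899 = 82128 W.
I_p = P_in/V_p = 82128/11000 = 7.47 A.

I_p ≈ 7.47 A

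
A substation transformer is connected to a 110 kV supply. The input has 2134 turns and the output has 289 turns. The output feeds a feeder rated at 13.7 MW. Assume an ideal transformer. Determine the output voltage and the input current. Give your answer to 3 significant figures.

V_out = V_in × N_out/N_in = 110000 × 289/2134 = 14897 V.
I_out = P/V_out = 1.37×10^7/14897 = 919.65 A.
I_in = I_out × N_out/N_in = 919.65 × 289/2134 = 125 A.

V_out ≈ 14900 V, I_in ≈ 125 A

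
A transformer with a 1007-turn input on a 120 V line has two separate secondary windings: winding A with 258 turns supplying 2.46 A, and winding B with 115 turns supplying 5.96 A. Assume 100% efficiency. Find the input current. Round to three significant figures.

I_in ≈ 1.31 A

V_A = 120 × 258/1007 = 30.745 V; V_B = 120 × 115/1007 = 13.704 V.
P_out = V_A I_A + V_B I_B = 30.745×2.46 + 13.704×5.96 = 75.632 + 81.676 = 157.31 W.
Ideal ⇒ P_in = P_out, so I_in = P_out/V_in = 157.31/120 = 1.31 A.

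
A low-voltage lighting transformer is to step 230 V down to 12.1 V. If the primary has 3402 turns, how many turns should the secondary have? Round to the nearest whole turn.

N_s = 179 turns

N_s/N_p = V_s/V_p, so N_s = 3402 × 12.1/230 = 179.0 ≈ 179 turns.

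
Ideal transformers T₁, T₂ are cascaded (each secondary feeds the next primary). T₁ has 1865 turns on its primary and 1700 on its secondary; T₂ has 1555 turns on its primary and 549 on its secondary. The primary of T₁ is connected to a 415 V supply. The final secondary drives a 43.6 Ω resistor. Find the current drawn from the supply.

After T₁: V = 415.00 × 1700/1865 = 378.28 V.
After T₂: V = 378.28 × 549/1555 = 133.55 V.
I_load = 133.55/43.6 = 3.0632 A, so P_out = 133.55 × 3.0632 = 409.10 W.
All ideal ⇒ P_in = P_out, so I_supply = 409.10/415 = 0.986 A.

I_supply ≈ 0.986 A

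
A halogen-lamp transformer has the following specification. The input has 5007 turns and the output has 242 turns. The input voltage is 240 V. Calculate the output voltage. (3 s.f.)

V_out/V_in = N_out/N_in, so V_out = 240 × 242/5007 = 11.6 V.

V_out ≈ 11.6 V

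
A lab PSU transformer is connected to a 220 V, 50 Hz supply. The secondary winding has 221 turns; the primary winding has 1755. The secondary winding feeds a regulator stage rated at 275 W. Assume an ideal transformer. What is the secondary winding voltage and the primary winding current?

V_s = V_p × N_s/N_p = 220 × 221/1755 = 27.704 V.
I_s = P/V_s = 275/27.704 = 9.9265 A.
I_p = I_s × N_s/N_p = 9.9265 × 221/1755 = 1.25 A.

V_s ≈ 27.7 V, I_p ≈ 1.25 A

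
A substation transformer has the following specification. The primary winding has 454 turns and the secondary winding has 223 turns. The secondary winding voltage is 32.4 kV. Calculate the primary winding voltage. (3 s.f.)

V_p ≈ 66000 V

V_p/V_s = N_p/N_s, so V_p = 32400 × 454/223 = 66000 V.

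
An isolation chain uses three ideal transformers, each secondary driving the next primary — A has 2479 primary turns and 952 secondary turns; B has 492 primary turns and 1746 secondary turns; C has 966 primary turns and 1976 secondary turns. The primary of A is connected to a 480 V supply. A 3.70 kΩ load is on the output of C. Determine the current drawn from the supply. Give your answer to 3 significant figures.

I_supply ≈ 1.01 A

After A: V = 480.00 × 952/2479 = 184.33 V.
After B: V = 184.33 × 1746/492 = 654.16 V.
After C: V = 654.16 × 1976/966 = 1338.1 V.
I_load = 1338.1/3700 = 0.36165 A, so P_out = 1338.1 × 0.36165 = 483.93 W.
All ideal ⇒ P_in = P_out, so I_supply = 483.93/480 = 1.01 A.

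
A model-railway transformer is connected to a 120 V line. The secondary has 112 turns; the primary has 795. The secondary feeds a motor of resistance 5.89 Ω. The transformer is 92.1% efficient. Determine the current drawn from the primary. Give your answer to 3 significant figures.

V_s = 120 × 112/795 = 16.906 V.
I_s = V_s/R = 16.906/5.89 = 2.8702 A.
P_out = V_s I_s = 16.906 × 2.8702 = 48.523 W.
P_in = P_out/η = 48.523/0.921 = 52.685 W.
I_p = P_in/V_p = 52.685/120 = 0.439 A.

I_p ≈ 0.439 A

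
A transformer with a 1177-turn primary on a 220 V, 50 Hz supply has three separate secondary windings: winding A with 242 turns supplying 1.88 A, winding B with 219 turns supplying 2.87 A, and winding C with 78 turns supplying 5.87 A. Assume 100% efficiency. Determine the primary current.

V_A = 220 × 242/1177 = 45.234 V; V_B = 220 × 219/1177 = 40.935 V; V_C = 220 × 78/1177 = 14.579 V.
P_out = V_A I_A + V_B I_B + V_C I_C = 45.234×1.88 + 40.935×2.87 + 14.579×5.87 = 85.039 + 117.48 + 85.581 = 288.10 W.
Ideal ⇒ P_in = P_out, so I_p = P_out/V_p = 288.10/220 = 1.31 A.

I_p ≈ 1.31 A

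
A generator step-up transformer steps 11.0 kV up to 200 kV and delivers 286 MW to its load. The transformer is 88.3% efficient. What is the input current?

P_in = P_out/η = 2.86×10^8/0.883 = 3.2390×10^8 W.
I_in = P_in/V_in = 3.2390×10^8/11000 = 29400 A.

I_in ≈ 29400 A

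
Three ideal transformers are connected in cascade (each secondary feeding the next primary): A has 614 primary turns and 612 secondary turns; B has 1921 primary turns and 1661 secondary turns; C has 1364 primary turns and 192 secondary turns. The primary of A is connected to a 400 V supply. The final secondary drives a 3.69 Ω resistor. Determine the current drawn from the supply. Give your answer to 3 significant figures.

Secondary of A: V = 400.00 × 612/614 = 398.70 V.
Secondary of B: V = 398.70 × 1661/1921 = 344.73 V.
Secondary of C: V = 344.73 × 192/1364 = 48.526 V.
I_load = 48.526/3.69 = 13.151 A, so P_out = 48.526 × 13.151 = 638.14 W.
All ideal ⇒ P_in = P_out, so I_supply = 638.14/400 = 1.60 A.

I_supply ≈ 1.60 A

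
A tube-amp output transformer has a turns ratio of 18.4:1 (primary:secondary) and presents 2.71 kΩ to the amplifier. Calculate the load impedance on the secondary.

Z_s ≈ 8.00 Ω

Z_s = Z_p/(N_p/N_s)² = 2710/18.4² = 8.00 Ω.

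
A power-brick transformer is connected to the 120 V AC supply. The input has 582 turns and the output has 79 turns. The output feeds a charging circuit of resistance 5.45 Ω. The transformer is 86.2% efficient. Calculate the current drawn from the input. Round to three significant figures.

I_in ≈ 0.471 A

V_out = 120 × 79/582 = 16.289 V.
I_out = V_out/R = 16.289/5.45 = 2.9887 A.
P_out = V_out I_out = 16.289 × 2.9887 = 48.683 W.
P_in = P_out/η = 48.683/0.862 = 56.476 W.
I_in = P_in/V_in = 56.476/120 = 0.471 A.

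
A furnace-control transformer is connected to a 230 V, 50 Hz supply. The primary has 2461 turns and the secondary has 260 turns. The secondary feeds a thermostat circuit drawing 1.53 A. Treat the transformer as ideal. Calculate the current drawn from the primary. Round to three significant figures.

I_p ≈ 0.162 A

For an ideal transformer I_p N_p = I_s N_s, so I_p = 1.53 × 260/2461 = 0.162 A.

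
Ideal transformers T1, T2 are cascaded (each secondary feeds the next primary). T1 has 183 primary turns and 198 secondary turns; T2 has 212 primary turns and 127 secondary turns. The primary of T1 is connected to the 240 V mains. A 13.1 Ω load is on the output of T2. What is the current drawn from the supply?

I_supply ≈ 7.70 A

After T1: V = 240.00 × 198/183 = 259.67 V.
After T2: V = 259.67 × 127/212 = 155.56 V.
I_load = 155.56/13.1 = 11.875 A, so P_out = 155.56 × 11.875 = 1847.2 W.
All ideal ⇒ P_in = P_out, so I_supply = 1847.2/240 = 7.70 A.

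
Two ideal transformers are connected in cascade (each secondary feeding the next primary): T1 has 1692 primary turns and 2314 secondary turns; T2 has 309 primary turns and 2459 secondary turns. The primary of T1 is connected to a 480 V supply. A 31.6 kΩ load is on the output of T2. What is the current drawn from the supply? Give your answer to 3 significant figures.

I_supply ≈ 1.80 A

Secondary of T1: V = 480.00 × 2314/1692 = 656.45 V.
Secondary of T2: V = 656.45 × 2459/309 = 5224.0 V.
I_load = 5224.0/31600 = 0.16532 A, so P_out = 5224.0 × 0.16532 = 863.62 W.
All ideal ⇒ P_in = P_out, so I_supply = 863.62/480 = 1.80 A.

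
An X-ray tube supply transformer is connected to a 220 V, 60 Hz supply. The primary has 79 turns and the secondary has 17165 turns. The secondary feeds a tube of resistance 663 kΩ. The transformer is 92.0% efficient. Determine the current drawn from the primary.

I_p ≈ 17.0 A

V_s = 220 × 17165/79 = 47801 V.
I_s = V_s/R = 47801/663000 = 0.072098 A.
P_out = V_s I_s = 47801 × 0.072098 = 3446.4 W.
P_in = P_out/η = 3446.4/0.920 = 3746.1 W.
I_p = P_in/V_p = 3746.1/220 = 17.0 A.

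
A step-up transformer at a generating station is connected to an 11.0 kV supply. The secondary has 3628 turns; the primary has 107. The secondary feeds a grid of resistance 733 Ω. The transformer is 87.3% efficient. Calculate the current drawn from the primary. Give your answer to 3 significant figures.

V_s = 11000 × 3628/107 = 372970 V.
I_s = V_s/R = 372970/733 = 508.83 A.
P_out = V_s I_s = 372970 × 508.83 = 1.8978×10^8 W.
P_in = P_out/η = 1.8978×10^8/0.873 = 2.1739×10^8 W.
I_p = P_in/V_p = 2.1739×10^8/11000 = 19800 A.

I_p ≈ 19800 A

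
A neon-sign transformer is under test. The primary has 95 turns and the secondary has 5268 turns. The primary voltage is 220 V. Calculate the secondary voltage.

V_s/V_p = N_s/N_p, so V_s = 220 × 5268/95 = 12200 V.

V_s ≈ 12200 V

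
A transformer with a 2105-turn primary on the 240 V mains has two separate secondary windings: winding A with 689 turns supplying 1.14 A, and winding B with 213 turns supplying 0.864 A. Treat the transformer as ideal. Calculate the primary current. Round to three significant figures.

V_A = 240 × 689/2105 = 78.556 V; V_B = 240 × 213/2105 = 24.285 V.
P_out = V_A I_A + V_B I_B = 78.556×1.14 + 24.285×0.864 = 89.554 + 20.982 = 110.54 W.
Ideal ⇒ P_in = P_out, so I_p = P_out/V_p = 110.54/240 = 0.461 A.

I_p ≈ 0.461 A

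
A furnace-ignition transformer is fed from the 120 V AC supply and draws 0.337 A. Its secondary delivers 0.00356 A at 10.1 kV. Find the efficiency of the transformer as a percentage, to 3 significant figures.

η ≈ 88.9%

P_in = 120 × 0.337 = 40.4400 W.
P_out = 10100 × 0.00356 = 35.9560 W.
η = P_out/P_in = 35.9560/40.4400 = 0.889.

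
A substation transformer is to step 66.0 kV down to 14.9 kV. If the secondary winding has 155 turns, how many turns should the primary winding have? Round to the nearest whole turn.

N_p = 687 turns

N_p/N_s = V_p/V_s, so N_p = 155 × 66000/14900 = 686.6 ≈ 687 turns.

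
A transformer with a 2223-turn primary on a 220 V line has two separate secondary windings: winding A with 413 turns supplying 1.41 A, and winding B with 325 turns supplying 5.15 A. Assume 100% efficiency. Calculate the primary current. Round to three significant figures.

I_p ≈ 1.01 A

V_A = 220 × 413/2223 = 40.873 V; V_B = 220 × 325/2223 = 32.164 V.
P_out = V_A I_A + V_B I_B = 40.873×1.41 + 32.164×5.15 = 57.630 + 165.64 = 223.27 W.
Ideal ⇒ P_in = P_out, so I_p = P_out/V_p = 223.27/220 = 1.01 A.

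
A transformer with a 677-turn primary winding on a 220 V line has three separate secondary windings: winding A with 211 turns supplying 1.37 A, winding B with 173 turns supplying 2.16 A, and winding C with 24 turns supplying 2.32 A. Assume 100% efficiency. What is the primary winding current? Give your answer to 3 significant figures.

I_p ≈ 1.06 A

V_A = 220 × 211/677 = 68.567 V; V_B = 220 × 173/677 = 56.219 V; V_C = 220 × 24/677 = 7.7991 V.
P_out = V_A I_A + V_B I_B + V_C I_C = 68.567×1.37 + 56.219×2.16 + 7.7991×2.32 = 93.937 + 121.43 + 18.094 = 233.46 W.
Ideal ⇒ P_in = P_out, so I_p = P_out/V_p = 233.46/220 = 1.06 A.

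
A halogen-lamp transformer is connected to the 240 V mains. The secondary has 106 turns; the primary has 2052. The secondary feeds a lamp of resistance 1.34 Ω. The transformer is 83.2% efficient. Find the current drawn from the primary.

I_p ≈ 0.574 A

V_s = 240 × 106/2052 = 12.398 V.
I_s = V_s/R = 12.398/1.34 = 9.2520 A.
P_out = V_s I_s = 12.398 × 9.2520 = 114.70 W.
P_in = P_out/η = 114.70/0.832 = 137.86 W.
I_p = P_in/V_p = 137.86/240 = 0.574 A.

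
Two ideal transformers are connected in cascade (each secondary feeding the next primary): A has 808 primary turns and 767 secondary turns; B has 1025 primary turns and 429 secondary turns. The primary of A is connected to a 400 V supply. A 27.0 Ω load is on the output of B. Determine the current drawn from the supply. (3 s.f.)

I_supply ≈ 2.34 A

After A: V = 400.00 × 767/808 = 379.70 V.
After B: V = 379.70 × 429/1025 = 158.92 V.
I_load = 158.92/27.0 = 5.8859 A, so P_out = 158.92 × 5.8859 = 935.39 W.
All ideal ⇒ P_in = P_out, so I_supply = 935.39/400 = 2.34 A.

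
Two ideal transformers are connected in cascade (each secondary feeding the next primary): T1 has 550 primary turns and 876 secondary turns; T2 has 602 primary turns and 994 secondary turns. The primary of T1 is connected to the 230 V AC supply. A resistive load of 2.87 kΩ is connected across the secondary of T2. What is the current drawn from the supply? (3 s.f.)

After T1: V = 230.00 × 876/550 = 366.33 V.
After T2: V = 366.33 × 994/602 = 604.87 V.
I_load = 604.87/2870 = 0.21075 A, so P_out = 604.87 × 0.21075 = 127.48 W.
All ideal ⇒ P_in = P_out, so I_supply = 127.48/230 = 0.554 A.

I_supply ≈ 0.554 A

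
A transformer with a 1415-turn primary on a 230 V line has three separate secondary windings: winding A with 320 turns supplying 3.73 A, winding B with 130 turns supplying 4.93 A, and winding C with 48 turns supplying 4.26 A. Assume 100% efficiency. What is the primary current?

V_A = 230 × 320/1415 = 52.014 V; V_B = 230 × 130/1415 = 21.131 V; V_C = 230 × 48/1415 = 7.8021 V.
P_out = V_A I_A + V_B I_B + V_C I_C = 52.014×3.73 + 21.131×4.93 + 7.8021×4.26 = 194.01 + 104.17 + 33.237 = 331.42 W.
Ideal ⇒ P_in = P_out, so I_p = P_out/V_p = 331.42/230 = 1.44 A.

I_p ≈ 1.44 A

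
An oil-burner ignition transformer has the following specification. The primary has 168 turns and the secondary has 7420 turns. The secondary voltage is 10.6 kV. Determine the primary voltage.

V_p ≈ 240 V

V_p/V_s = N_p/N_s, so V_p = 10600 × 168/7420 = 240 V.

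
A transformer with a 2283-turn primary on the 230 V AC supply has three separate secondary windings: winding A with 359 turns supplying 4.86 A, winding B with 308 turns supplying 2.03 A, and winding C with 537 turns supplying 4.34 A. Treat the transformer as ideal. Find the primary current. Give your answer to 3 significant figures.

V_A = 230 × 359/2283 = 36.167 V; V_B = 230 × 308/2283 = 31.029 V; V_C = 230 × 537/2283 = 54.100 V.
P_out = V_A I_A + V_B I_B + V_C I_C = 36.167×4.86 + 31.029×2.03 + 54.100×4.34 = 175.77 + 62.990 + 234.79 = 473.56 W.
Ideal ⇒ P_in = P_out, so I_p = P_out/V_p = 473.56/230 = 2.06 A.

I_p ≈ 2.06 A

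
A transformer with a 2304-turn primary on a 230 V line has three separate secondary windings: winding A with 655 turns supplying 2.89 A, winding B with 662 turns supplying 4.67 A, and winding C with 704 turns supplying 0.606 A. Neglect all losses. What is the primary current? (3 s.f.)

V_A = 230 × 655/2304 = 65.386 V; V_B = 230 × 662/2304 = 66.085 V; V_C = 230 × 704/2304 = 70.278 V.
P_out = V_A I_A + V_B I_B + V_C I_C = 65.386×2.89 + 66.085×4.67 + 70.278×0.606 = 188.97 + 308.62 + 42.588 = 540.17 W.
Ideal ⇒ P_in = P_out, so I_p = P_out/V_p = 540.17/230 = 2.35 A.

I_p ≈ 2.35 A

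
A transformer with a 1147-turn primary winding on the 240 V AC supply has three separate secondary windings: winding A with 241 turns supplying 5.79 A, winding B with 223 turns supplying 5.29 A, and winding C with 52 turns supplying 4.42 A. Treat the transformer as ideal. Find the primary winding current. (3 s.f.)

V_A = 240 × 241/1147 = 50.427 V; V_B = 240 × 223/1147 = 46.661 V; V_C = 240 × 52/1147 = 10.881 V.
P_out = V_A I_A + V_B I_B + V_C I_C = 50.427×5.79 + 46.661×5.29 + 10.881×4.42 = 291.97 + 246.84 + 48.092 = 586.90 W.
Ideal ⇒ P_in = P_out, so I_p = P_out/V_p = 586.90/240 = 2.45 A.

I_p ≈ 2.45 A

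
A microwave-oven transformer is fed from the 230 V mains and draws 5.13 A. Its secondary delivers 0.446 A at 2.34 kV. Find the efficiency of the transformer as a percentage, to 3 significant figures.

P_in = 230 × 5.13 = 1179.90 W.
P_out = 2340 × 0.446 = 1043.64 W.
η = P_out/P_in = 1043.64/1179.90 = 0.885.

η ≈ 88.5%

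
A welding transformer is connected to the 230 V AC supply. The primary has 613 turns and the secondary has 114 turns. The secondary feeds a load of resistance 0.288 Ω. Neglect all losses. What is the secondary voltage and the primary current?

V_s = V_p × N_s/N_p = 230 × 114/613 = 42.773 V.
I_s = V_s/R = 42.773/0.288 = 148.52 A.
I_p = I_s × N_s/N_p = 148.52 × 114/613 = 27.6 A.

V_s ≈ 42.8 V, I_p ≈ 27.6 A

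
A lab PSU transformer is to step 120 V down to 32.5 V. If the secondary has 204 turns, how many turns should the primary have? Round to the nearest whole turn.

N_p = 753 turns

N_p/N_s = V_p/V_s, so N_p = 204 × 120/32.5 = 753.2 ≈ 753 turns.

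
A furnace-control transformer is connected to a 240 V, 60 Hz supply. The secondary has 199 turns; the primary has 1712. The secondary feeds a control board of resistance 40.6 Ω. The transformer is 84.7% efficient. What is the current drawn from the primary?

I_p ≈ 0.0943 A

V_s = 240 × 199/1712 = 27.897 V.
I_s = V_s/R = 27.897/40.6 = 0.68712 A.
P_out = V_s I_s = 27.897 × 0.68712 = 19.169 W.
P_in = P_out/η = 19.169/0.847 = 22.631 W.
I_p = P_in/V_p = 22.631/240 = 0.0943 A.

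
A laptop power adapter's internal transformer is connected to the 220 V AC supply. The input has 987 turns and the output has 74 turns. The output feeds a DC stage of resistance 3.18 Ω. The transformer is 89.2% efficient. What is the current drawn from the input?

V_out = 220 × 74/987 = 16.494 V.
I_out = V_out/R = 16.494/3.18 = 5.1869 A.
P_out = V_out I_out = 16.494 × 5.1869 = 85.555 W.
P_in = P_out/η = 85.555/0.892 = 95.914 W.
I_in = P_in/V_in = 95.914/220 = 0.436 A.

I_in ≈ 0.436 A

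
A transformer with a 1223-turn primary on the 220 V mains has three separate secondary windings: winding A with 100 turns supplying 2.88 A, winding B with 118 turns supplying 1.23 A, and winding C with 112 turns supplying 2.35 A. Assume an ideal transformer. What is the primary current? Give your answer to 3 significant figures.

V_A = 220 × 100/1223 = 17.989 V; V_B = 220 × 118/1223 = 21.226 V; V_C = 220 × 112/1223 = 20.147 V.
P_out = V_A I_A + V_B I_B + V_C I_C = 17.989×2.88 + 21.226×1.23 + 20.147×2.35 = 51.807 + 26.109 + 47.346 = 125.26 W.
Ideal ⇒ P_in = P_out, so I_p = P_out/V_p = 125.26/220 = 0.569 A.

I_p ≈ 0.569 A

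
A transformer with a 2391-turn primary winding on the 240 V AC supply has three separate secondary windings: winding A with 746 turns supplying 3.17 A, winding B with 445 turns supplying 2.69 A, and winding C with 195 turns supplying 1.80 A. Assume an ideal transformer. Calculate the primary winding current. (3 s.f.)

I_p ≈ 1.64 A

V_A = 240 × 746/2391 = 74.881 V; V_B = 240 × 445/2391 = 44.668 V; V_C = 240 × 195/2391 = 19.573 V.
P_out = V_A I_A + V_B I_B + V_C I_C = 74.881×3.17 + 44.668×2.69 + 19.573×1.80 = 237.37 + 120.16 + 35.232 = 392.76 W.
Ideal ⇒ P_in = P_out, so I_p = P_out/V_p = 392.76/240 = 1.64 A.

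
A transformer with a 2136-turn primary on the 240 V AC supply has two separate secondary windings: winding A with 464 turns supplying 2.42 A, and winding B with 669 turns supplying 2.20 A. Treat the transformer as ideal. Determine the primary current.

V_A = 240 × 464/2136 = 52.135 V; V_B = 240 × 669/2136 = 75.169 V.
P_out = V_A I_A + V_B I_B = 52.135×2.42 + 75.169×2.20 = 126.17 + 165.37 = 291.54 W.
Ideal ⇒ P_in = P_out, so I_p = P_out/V_p = 291.54/240 = 1.21 A.

I_p ≈ 1.21 A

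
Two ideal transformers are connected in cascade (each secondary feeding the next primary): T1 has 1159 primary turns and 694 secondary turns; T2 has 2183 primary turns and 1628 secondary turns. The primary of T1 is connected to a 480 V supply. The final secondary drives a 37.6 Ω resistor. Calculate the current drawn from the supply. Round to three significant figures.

I_supply ≈ 2.55 A

Secondary of T1: V = 480.00 × 694/1159 = 287.42 V.
Secondary of T2: V = 287.42 × 1628/2183 = 214.35 V.
I_load = 214.35/37.6 = 5.7007 A, so P_out = 214.35 × 5.7007 = 1221.9 W.
All ideal ⇒ P_in = P_out, so I_supply = 1221.9/480 = 2.55 A.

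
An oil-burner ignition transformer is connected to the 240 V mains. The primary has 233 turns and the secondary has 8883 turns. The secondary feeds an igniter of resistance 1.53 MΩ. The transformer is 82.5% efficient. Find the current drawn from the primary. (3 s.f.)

I_p ≈ 0.276 A

V_s = 240 × 8883/233 = 9149.9 V.
I_s = V_s/R = 9149.9/(1.53×10^6) = 0.0059803 A.
P_out = V_s I_s = 9149.9 × 0.0059803 = 54.719 W.
P_in = P_out/η = 54.719/0.825 = 66.326 W.
I_p = P_in/V_p = 66.326/240 = 0.276 A.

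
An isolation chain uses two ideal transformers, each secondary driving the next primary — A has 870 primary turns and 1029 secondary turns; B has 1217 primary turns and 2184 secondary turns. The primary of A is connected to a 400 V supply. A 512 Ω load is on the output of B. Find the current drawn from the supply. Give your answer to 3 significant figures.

Secondary of A: V = 400.00 × 1029/870 = 473.10 V.
Secondary of B: V = 473.10 × 2184/1217 = 849.02 V.
I_load = 849.02/512 = 1.6582 A, so P_out = 849.02 × 1.6582 = 1407.9 W.
All ideal ⇒ P_in = P_out, so I_supply = 1407.9/400 = 3.52 A.

I_supply ≈ 3.52 A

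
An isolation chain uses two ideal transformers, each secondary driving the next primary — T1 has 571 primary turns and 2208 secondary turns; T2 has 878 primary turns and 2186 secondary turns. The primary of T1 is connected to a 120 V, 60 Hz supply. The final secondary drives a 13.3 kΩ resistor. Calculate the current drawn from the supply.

I_supply ≈ 0.836 A

After T1: V = 120.00 × 2208/571 = 464.03 V.
After T2: V = 464.03 × 2186/878 = 1155.3 V.
I_load = 1155.3/13300 = 0.086866 A, so P_out = 1155.3 × 0.086866 = 100.36 W.
All ideal ⇒ P_in = P_out, so I_supply = 100.36/120 = 0.836 A.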